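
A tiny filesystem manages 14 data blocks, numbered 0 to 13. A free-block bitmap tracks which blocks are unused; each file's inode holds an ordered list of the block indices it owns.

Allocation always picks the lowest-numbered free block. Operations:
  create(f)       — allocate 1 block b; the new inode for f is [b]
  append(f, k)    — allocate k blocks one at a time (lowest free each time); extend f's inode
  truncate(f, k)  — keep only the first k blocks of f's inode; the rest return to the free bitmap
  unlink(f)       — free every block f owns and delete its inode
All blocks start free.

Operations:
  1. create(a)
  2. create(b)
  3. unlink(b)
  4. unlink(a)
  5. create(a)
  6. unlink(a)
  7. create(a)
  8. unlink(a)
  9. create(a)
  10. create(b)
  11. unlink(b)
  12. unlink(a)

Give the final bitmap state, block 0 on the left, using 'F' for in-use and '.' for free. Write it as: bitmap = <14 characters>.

after create(a) → a:[0]  free=[F.............]
after create(b) → a:[0], b:[1]  free=[FF............]
after unlink(b) → a:[0]  free=[F.............]
after unlink(a) →   free=[..............]
after create(a) → a:[0]  free=[F.............]
after unlink(a) →   free=[..............]
after create(a) → a:[0]  free=[F.............]
after unlink(a) →   free=[..............]
after create(a) → a:[0]  free=[F.............]
after create(b) → a:[0], b:[1]  free=[FF............]
after unlink(b) → a:[0]  free=[F.............]
after unlink(a) →   free=[..............]

bitmap = ..............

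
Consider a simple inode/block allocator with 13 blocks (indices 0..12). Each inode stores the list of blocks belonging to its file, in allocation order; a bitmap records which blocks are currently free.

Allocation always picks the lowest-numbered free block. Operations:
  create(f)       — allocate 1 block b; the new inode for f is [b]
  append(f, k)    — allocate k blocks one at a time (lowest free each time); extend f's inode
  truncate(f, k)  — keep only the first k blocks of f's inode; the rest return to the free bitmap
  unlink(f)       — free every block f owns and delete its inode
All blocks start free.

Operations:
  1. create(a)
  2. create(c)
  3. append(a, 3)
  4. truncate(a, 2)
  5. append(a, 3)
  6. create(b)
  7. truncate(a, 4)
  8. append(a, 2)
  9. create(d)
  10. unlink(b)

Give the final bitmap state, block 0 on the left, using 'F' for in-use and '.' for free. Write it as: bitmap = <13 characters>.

bitmap = FFFFFF.FF....

[1] create(a) — a=0 (map F............)
[2] create(c) — a=0 c=1 (map FF...........)
[3] append(a, 3) — a=0,2,3,4 c=1 (map FFFFF........)
[4] truncate(a, 2) — a=0,2 c=1 (map FFF..........)
[5] append(a, 3) — a=0,2,3,4,5 c=1 (map FFFFFF.......)
[6] create(b) — a=0,2,3,4,5 b=6 c=1 (map FFFFFFF......)
[7] truncate(a, 4) — a=0,2,3,4 b=6 c=1 (map FFFFF.F......)
[8] append(a, 2) — a=0,2,3,4,5,7 b=6 c=1 (map FFFFFFFF.....)
[9] create(d) — a=0,2,3,4,5,7 b=6 c=1 d=8 (map FFFFFFFFF....)
[10] unlink(b) — a=0,2,3,4,5,7 c=1 d=8 (map FFFFFF.FF....)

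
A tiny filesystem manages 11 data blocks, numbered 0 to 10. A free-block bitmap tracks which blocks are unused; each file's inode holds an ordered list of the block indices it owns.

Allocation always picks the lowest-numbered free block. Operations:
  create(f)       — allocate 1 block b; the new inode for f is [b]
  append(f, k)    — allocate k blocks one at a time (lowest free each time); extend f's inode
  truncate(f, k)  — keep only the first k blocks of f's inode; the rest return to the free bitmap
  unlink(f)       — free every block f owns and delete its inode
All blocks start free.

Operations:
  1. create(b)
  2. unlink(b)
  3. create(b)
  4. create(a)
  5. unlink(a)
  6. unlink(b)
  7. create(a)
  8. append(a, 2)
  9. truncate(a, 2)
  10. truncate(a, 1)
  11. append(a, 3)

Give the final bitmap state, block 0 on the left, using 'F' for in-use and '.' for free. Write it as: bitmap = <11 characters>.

bitmap = FFFF.......

  1. create(b)  ⇒  F..........  {b→[0]}
  2. unlink(b)  ⇒  ...........  {}
  3. create(b)  ⇒  F..........  {b→[0]}
  4. create(a)  ⇒  FF.........  {a→[1]; b→[0]}
  5. unlink(a)  ⇒  F..........  {b→[0]}
  6. unlink(b)  ⇒  ...........  {}
  7. create(a)  ⇒  F..........  {a→[0]}
  8. append(a, 2)  ⇒  FFF........  {a→[0, 1, 2]}
  9. truncate(a, 2)  ⇒  FF.........  {a→[0, 1]}
  10. truncate(a, 1)  ⇒  F..........  {a→[0]}
  11. append(a, 3)  ⇒  FFFF.......  {a→[0, 1, 2, 3]}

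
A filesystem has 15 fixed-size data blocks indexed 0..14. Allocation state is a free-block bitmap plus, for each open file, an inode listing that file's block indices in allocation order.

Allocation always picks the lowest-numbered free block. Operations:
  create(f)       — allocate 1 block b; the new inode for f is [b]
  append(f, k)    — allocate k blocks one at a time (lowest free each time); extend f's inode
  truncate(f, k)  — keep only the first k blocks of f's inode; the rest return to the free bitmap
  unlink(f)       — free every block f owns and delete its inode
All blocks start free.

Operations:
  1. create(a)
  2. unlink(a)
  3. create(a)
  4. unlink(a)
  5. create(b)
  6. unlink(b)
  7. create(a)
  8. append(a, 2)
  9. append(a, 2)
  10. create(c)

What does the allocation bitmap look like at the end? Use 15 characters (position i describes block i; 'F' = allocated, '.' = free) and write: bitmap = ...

[1] create(a) — a=0 (map F..............)
[2] unlink(a) —  (map ...............)
[3] create(a) — a=0 (map F..............)
[4] unlink(a) —  (map ...............)
[5] create(b) — b=0 (map F..............)
[6] unlink(b) —  (map ...............)
[7] create(a) — a=0 (map F..............)
[8] append(a, 2) — a=0,1,2 (map FFF............)
[9] append(a, 2) — a=0,1,2,3,4 (map FFFFF..........)
[10] create(c) — a=0,1,2,3,4 c=5 (map FFFFFF.........)

bitmap = FFFFFF.........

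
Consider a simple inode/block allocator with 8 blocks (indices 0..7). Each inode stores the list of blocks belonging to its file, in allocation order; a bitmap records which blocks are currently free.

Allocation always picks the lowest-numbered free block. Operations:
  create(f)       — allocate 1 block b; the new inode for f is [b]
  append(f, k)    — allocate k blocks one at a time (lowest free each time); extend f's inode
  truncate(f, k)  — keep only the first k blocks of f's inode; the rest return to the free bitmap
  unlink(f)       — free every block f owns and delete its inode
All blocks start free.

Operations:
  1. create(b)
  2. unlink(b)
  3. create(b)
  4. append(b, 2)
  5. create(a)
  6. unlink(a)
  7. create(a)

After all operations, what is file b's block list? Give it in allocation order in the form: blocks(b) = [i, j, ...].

blocks(b) = [0, 1, 2]

[1] create(b) — b=0 (map F.......)
[2] unlink(b) —  (map ........)
[3] create(b) — b=0 (map F.......)
[4] append(b, 2) — b=0,1,2 (map FFF.....)
[5] create(a) — a=3 b=0,1,2 (map FFFF....)
[6] unlink(a) — b=0,1,2 (map FFF.....)
[7] create(a) — a=3 b=0,1,2 (map FFFF....)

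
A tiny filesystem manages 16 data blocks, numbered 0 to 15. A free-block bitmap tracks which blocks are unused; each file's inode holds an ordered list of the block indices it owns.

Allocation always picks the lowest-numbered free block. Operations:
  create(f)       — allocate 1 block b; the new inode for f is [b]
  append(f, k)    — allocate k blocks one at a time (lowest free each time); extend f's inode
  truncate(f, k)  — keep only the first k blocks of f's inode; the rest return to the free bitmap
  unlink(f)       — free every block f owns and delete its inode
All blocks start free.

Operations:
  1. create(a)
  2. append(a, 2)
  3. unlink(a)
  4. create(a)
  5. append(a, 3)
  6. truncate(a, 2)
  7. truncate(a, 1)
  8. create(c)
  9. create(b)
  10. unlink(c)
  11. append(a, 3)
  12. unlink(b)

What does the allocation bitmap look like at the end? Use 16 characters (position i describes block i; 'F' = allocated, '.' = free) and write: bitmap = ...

bitmap = FF.FF...........

[1] create(a) — a=0 (map F...............)
[2] append(a, 2) — a=0,1,2 (map FFF.............)
[3] unlink(a) —  (map ................)
[4] create(a) — a=0 (map F...............)
[5] append(a, 3) — a=0,1,2,3 (map FFFF............)
[6] truncate(a, 2) — a=0,1 (map FF..............)
[7] truncate(a, 1) — a=0 (map F...............)
[8] create(c) — a=0 c=1 (map FF..............)
[9] create(b) — a=0 b=2 c=1 (map FFF.............)
[10] unlink(c) — a=0 b=2 (map F.F.............)
[11] append(a, 3) — a=0,1,3,4 b=2 (map FFFFF...........)
[12] unlink(b) — a=0,1,3,4 (map FF.FF...........)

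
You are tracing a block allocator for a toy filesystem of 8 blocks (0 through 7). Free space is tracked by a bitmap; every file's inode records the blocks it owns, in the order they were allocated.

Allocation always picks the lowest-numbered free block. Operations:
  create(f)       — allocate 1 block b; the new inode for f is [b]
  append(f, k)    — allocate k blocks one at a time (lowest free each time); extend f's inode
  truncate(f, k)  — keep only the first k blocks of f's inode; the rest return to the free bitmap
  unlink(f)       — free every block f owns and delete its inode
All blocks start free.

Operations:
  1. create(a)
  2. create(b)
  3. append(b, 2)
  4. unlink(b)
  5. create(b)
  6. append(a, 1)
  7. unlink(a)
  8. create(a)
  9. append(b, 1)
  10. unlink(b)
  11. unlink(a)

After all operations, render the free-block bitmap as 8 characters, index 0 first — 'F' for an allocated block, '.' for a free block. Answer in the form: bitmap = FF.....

bitmap = ........

create(a): bitmap=F....... | a=[0]
create(b): bitmap=FF...... | a=[0] b=[1]
append(b, 2): bitmap=FFFF.... | a=[0] b=[1, 2, 3]
unlink(b): bitmap=F....... | a=[0]
create(b): bitmap=FF...... | a=[0] b=[1]
append(a, 1): bitmap=FFF..... | a=[0, 2] b=[1]
unlink(a): bitmap=.F...... | b=[1]
create(a): bitmap=FF...... | a=[0] b=[1]
append(b, 1): bitmap=FFF..... | a=[0] b=[1, 2]
unlink(b): bitmap=F....... | a=[0]
unlink(a): bitmap=........ | 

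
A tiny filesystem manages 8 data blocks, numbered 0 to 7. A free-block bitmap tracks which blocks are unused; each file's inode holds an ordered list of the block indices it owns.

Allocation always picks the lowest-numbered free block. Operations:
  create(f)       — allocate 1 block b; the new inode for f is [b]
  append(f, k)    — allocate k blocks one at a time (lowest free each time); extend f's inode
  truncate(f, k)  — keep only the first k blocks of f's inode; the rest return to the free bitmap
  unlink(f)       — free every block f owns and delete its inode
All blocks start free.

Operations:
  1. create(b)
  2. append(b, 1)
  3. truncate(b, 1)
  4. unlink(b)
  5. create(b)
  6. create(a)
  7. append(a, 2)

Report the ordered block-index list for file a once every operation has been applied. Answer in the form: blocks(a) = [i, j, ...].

blocks(a) = [1, 2, 3]

create(b): bitmap=F....... | b=[0]
append(b, 1): bitmap=FF...... | b=[0, 1]
truncate(b, 1): bitmap=F....... | b=[0]
unlink(b): bitmap=........ | 
create(b): bitmap=F....... | b=[0]
create(a): bitmap=FF...... | a=[1] b=[0]
append(a, 2): bitmap=FFFF.... | a=[1, 2, 3] b=[0]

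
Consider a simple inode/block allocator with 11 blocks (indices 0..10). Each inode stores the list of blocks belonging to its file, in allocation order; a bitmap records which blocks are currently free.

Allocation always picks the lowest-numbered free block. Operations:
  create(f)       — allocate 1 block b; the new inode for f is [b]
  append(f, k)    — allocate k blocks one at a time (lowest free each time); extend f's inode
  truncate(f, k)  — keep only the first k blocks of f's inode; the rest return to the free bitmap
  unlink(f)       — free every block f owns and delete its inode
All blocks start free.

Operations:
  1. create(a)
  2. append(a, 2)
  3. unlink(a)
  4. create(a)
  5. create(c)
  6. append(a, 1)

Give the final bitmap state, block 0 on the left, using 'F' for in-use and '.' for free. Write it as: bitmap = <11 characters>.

bitmap = FFF........

[1] create(a) — a=0 (map F..........)
[2] append(a, 2) — a=0,1,2 (map FFF........)
[3] unlink(a) —  (map ...........)
[4] create(a) — a=0 (map F..........)
[5] create(c) — a=0 c=1 (map FF.........)
[6] append(a, 1) — a=0,2 c=1 (map FFF........)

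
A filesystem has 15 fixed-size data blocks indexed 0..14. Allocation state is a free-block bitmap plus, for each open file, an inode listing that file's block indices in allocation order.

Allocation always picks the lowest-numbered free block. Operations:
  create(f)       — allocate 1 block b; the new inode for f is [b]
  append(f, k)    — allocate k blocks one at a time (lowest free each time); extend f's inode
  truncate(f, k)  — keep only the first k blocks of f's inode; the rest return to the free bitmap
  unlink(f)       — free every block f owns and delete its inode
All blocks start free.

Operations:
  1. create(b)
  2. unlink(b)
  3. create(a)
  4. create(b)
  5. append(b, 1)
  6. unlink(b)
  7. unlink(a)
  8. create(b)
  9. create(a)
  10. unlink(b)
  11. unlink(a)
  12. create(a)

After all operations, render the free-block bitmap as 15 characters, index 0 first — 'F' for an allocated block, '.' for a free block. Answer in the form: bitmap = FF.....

bitmap = F..............

after create(b) → b:[0]  free=[F..............]
after unlink(b) →   free=[...............]
after create(a) → a:[0]  free=[F..............]
after create(b) → a:[0], b:[1]  free=[FF.............]
after append(b, 1) → a:[0], b:[1, 2]  free=[FFF............]
after unlink(b) → a:[0]  free=[F..............]
after unlink(a) →   free=[...............]
after create(b) → b:[0]  free=[F..............]
after create(a) → a:[1], b:[0]  free=[FF.............]
after unlink(b) → a:[1]  free=[.F.............]
after unlink(a) →   free=[...............]
after create(a) → a:[0]  free=[F..............]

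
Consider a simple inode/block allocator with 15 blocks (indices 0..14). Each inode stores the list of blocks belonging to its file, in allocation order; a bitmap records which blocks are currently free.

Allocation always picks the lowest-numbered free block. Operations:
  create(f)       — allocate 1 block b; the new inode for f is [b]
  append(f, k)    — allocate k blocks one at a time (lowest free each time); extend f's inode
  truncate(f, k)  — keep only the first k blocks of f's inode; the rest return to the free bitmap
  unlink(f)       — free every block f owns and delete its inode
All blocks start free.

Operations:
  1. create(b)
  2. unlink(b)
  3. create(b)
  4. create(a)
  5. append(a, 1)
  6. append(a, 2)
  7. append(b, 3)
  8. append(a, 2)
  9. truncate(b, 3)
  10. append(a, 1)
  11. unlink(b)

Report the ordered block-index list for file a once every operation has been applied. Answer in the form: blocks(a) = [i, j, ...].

blocks(a) = [1, 2, 3, 4, 8, 9, 7]

[1] create(b) — b=0 (map F..............)
[2] unlink(b) —  (map ...............)
[3] create(b) — b=0 (map F..............)
[4] create(a) — a=1 b=0 (map FF.............)
[5] append(a, 1) — a=1,2 b=0 (map FFF............)
[6] append(a, 2) — a=1,2,3,4 b=0 (map FFFFF..........)
[7] append(b, 3) — a=1,2,3,4 b=0,5,6,7 (map FFFFFFFF.......)
[8] append(a, 2) — a=1,2,3,4,8,9 b=0,5,6,7 (map FFFFFFFFFF.....)
[9] truncate(b, 3) — a=1,2,3,4,8,9 b=0,5,6 (map FFFFFFF.FF.....)
[10] append(a, 1) — a=1,2,3,4,8,9,7 b=0,5,6 (map FFFFFFFFFF.....)
[11] unlink(b) — a=1,2,3,4,8,9,7 (map .FFFF..FFF.....)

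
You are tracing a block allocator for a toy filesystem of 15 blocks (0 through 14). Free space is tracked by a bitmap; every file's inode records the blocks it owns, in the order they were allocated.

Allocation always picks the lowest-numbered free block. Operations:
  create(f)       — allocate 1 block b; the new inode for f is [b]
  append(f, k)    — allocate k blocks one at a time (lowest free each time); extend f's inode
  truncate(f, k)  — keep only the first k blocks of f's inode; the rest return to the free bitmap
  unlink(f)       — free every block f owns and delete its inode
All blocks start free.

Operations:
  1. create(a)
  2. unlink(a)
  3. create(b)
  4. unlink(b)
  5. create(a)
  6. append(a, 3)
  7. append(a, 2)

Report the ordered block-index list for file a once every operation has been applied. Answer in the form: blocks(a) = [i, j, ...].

blocks(a) = [0, 1, 2, 3, 4, 5]

after create(a) → a:[0]  free=[F..............]
after unlink(a) →   free=[...............]
after create(b) → b:[0]  free=[F..............]
after unlink(b) →   free=[...............]
after create(a) → a:[0]  free=[F..............]
after append(a, 3) → a:[0, 1, 2, 3]  free=[FFFF...........]
after append(a, 2) → a:[0, 1, 2, 3, 4, 5]  free=[FFFFFF.........]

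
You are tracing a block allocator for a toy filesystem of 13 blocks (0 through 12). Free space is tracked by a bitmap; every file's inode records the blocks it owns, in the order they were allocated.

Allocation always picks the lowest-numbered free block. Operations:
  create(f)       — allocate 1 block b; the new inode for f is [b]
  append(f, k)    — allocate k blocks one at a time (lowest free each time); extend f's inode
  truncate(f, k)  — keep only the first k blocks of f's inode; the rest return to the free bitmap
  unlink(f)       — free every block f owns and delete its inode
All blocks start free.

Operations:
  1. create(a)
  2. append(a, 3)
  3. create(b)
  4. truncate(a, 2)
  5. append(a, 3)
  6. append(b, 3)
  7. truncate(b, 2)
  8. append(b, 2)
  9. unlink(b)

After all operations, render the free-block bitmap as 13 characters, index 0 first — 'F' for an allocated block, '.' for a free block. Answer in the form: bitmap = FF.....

  1. create(a)  ⇒  F............  {a→[0]}
  2. append(a, 3)  ⇒  FFFF.........  {a→[0, 1, 2, 3]}
  3. create(b)  ⇒  FFFFF........  {a→[0, 1, 2, 3]; b→[4]}
  4. truncate(a, 2)  ⇒  FF..F........  {a→[0, 1]; b→[4]}
  5. append(a, 3)  ⇒  FFFFFF.......  {a→[0, 1, 2, 3, 5]; b→[4]}
  6. append(b, 3)  ⇒  FFFFFFFFF....  {a→[0, 1, 2, 3, 5]; b→[4, 6, 7, 8]}
  7. truncate(b, 2)  ⇒  FFFFFFF......  {a→[0, 1, 2, 3, 5]; b→[4, 6]}
  8. append(b, 2)  ⇒  FFFFFFFFF....  {a→[0, 1, 2, 3, 5]; b→[4, 6, 7, 8]}
  9. unlink(b)  ⇒  FFFF.F.......  {a→[0, 1, 2, 3, 5]}

bitmap = FFFF.F.......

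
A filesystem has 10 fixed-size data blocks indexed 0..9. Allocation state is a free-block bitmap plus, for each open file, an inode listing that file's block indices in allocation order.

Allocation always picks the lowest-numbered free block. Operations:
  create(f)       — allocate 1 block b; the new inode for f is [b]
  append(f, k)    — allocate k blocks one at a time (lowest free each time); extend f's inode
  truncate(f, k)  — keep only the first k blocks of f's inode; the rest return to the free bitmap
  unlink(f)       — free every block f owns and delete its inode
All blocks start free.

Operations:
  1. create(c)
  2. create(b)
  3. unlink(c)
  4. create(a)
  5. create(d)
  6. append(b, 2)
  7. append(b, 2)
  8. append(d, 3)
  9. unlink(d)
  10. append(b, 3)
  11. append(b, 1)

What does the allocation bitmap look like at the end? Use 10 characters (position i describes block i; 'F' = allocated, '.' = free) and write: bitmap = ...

[1] create(c) — c=0 (map F.........)
[2] create(b) — b=1 c=0 (map FF........)
[3] unlink(c) — b=1 (map .F........)
[4] create(a) — a=0 b=1 (map FF........)
[5] create(d) — a=0 b=1 d=2 (map FFF.......)
[6] append(b, 2) — a=0 b=1,3,4 d=2 (map FFFFF.....)
[7] append(b, 2) — a=0 b=1,3,4,5,6 d=2 (map FFFFFFF...)
[8] append(d, 3) — a=0 b=1,3,4,5,6 d=2,7,8,9 (map FFFFFFFFFF)
[9] unlink(d) — a=0 b=1,3,4,5,6 (map FF.FFFF...)
[10] append(b, 3) — a=0 b=1,3,4,5,6,2,7,8 (map FFFFFFFFF.)
[11] append(b, 1) — a=0 b=1,3,4,5,6,2,7,8,9 (map FFFFFFFFFF)

bitmap = FFFFFFFFFF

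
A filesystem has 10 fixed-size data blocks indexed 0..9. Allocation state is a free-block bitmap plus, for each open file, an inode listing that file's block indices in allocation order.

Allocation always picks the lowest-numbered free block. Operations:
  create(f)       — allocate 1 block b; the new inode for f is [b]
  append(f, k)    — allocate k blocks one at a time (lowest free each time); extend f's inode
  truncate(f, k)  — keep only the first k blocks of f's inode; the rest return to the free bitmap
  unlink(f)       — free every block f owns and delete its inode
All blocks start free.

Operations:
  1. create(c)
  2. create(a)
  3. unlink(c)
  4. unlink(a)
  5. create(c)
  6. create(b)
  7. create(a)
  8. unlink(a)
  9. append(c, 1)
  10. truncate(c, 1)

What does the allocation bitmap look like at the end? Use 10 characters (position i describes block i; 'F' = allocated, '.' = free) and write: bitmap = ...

create(c): bitmap=F......... | c=[0]
create(a): bitmap=FF........ | a=[1] c=[0]
unlink(c): bitmap=.F........ | a=[1]
unlink(a): bitmap=.......... | 
create(c): bitmap=F......... | c=[0]
create(b): bitmap=FF........ | b=[1] c=[0]
create(a): bitmap=FFF....... | a=[2] b=[1] c=[0]
unlink(a): bitmap=FF........ | b=[1] c=[0]
append(c, 1): bitmap=FFF....... | b=[1] c=[0, 2]
truncate(c, 1): bitmap=FF........ | b=[1] c=[0]

bitmap = FF........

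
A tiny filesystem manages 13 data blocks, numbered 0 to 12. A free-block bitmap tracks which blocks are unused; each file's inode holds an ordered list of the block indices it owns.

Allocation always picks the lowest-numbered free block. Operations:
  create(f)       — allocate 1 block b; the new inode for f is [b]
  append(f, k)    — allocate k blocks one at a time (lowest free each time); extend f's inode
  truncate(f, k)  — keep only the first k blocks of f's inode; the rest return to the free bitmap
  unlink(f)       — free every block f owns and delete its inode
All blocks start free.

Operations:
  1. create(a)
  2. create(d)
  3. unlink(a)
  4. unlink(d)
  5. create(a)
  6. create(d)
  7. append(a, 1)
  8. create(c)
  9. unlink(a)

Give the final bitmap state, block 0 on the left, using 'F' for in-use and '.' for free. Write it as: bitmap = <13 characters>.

after create(a) → a:[0]  free=[F............]
after create(d) → a:[0], d:[1]  free=[FF...........]
after unlink(a) → d:[1]  free=[.F...........]
after unlink(d) →   free=[.............]
after create(a) → a:[0]  free=[F............]
after create(d) → a:[0], d:[1]  free=[FF...........]
after append(a, 1) → a:[0, 2], d:[1]  free=[FFF..........]
after create(c) → a:[0, 2], c:[3], d:[1]  free=[FFFF.........]
after unlink(a) → c:[3], d:[1]  free=[.F.F.........]

bitmap = .F.F.........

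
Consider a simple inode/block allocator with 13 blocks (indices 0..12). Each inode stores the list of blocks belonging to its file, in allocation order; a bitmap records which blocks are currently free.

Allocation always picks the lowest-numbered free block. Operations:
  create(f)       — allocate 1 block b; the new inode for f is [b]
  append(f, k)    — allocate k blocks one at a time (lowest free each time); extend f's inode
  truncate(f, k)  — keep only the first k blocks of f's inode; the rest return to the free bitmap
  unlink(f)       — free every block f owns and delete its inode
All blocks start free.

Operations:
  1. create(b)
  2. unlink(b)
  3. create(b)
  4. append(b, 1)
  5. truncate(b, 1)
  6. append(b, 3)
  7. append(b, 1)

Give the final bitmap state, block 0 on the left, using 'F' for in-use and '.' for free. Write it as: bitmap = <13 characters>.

[1] create(b) — b=0 (map F............)
[2] unlink(b) —  (map .............)
[3] create(b) — b=0 (map F............)
[4] append(b, 1) — b=0,1 (map FF...........)
[5] truncate(b, 1) — b=0 (map F............)
[6] append(b, 3) — b=0,1,2,3 (map FFFF.........)
[7] append(b, 1) — b=0,1,2,3,4 (map FFFFF........)

bitmap = FFFFF........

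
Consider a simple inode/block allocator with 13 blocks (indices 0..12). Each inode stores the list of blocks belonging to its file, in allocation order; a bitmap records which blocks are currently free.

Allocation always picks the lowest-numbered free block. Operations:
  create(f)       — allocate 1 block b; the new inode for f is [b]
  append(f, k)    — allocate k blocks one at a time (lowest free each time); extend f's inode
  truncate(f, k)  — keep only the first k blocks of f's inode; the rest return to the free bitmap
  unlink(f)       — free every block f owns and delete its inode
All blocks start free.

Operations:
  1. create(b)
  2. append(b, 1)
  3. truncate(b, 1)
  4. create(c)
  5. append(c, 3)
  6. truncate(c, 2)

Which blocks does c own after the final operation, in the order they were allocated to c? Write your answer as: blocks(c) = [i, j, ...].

blocks(c) = [1, 2]

[1] create(b) — b=0 (map F............)
[2] append(b, 1) — b=0,1 (map FF...........)
[3] truncate(b, 1) — b=0 (map F............)
[4] create(c) — b=0 c=1 (map FF...........)
[5] append(c, 3) — b=0 c=1,2,3,4 (map FFFFF........)
[6] truncate(c, 2) — b=0 c=1,2 (map FFF..........)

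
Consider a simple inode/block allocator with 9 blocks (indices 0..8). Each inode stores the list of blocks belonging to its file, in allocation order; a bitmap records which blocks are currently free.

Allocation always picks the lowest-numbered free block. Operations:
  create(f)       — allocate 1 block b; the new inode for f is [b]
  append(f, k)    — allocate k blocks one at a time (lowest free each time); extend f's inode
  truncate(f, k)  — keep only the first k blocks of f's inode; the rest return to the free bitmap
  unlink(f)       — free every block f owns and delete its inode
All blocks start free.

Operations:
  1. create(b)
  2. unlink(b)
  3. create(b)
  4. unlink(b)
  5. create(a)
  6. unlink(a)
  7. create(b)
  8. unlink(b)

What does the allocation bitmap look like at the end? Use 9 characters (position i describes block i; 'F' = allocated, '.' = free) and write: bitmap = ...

bitmap = .........

  1. create(b)  ⇒  F........  {b→[0]}
  2. unlink(b)  ⇒  .........  {}
  3. create(b)  ⇒  F........  {b→[0]}
  4. unlink(b)  ⇒  .........  {}
  5. create(a)  ⇒  F........  {a→[0]}
  6. unlink(a)  ⇒  .........  {}
  7. create(b)  ⇒  F........  {b→[0]}
  8. unlink(b)  ⇒  .........  {}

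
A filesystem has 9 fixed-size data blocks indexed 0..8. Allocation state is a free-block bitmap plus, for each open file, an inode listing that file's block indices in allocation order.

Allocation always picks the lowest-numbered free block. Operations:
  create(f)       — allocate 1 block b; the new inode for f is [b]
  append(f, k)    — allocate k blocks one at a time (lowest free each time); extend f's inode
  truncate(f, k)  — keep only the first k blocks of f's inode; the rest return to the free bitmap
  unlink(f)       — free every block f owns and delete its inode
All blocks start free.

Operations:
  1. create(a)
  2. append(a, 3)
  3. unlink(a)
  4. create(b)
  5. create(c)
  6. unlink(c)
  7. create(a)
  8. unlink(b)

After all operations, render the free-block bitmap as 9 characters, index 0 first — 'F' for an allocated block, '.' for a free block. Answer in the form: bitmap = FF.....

bitmap = .F.......

create(a): bitmap=F........ | a=[0]
append(a, 3): bitmap=FFFF..... | a=[0, 1, 2, 3]
unlink(a): bitmap=......... | 
create(b): bitmap=F........ | b=[0]
create(c): bitmap=FF....... | b=[0] c=[1]
unlink(c): bitmap=F........ | b=[0]
create(a): bitmap=FF....... | a=[1] b=[0]
unlink(b): bitmap=.F....... | a=[1]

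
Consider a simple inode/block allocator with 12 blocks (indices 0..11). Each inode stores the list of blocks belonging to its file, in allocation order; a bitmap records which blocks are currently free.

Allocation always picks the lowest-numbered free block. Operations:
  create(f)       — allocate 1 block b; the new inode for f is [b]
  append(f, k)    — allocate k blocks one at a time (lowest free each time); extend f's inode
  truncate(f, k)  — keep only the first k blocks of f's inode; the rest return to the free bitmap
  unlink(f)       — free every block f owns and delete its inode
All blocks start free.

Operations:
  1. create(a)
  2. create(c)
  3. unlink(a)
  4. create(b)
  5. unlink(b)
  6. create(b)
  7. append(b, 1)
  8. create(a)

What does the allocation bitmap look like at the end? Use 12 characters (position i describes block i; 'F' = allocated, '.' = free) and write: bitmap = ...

  1. create(a)  ⇒  F...........  {a→[0]}
  2. create(c)  ⇒  FF..........  {a→[0]; c→[1]}
  3. unlink(a)  ⇒  .F..........  {c→[1]}
  4. create(b)  ⇒  FF..........  {b→[0]; c→[1]}
  5. unlink(b)  ⇒  .F..........  {c→[1]}
  6. create(b)  ⇒  FF..........  {b→[0]; c→[1]}
  7. append(b, 1)  ⇒  FFF.........  {b→[0, 2]; c→[1]}
  8. create(a)  ⇒  FFFF........  {a→[3]; b→[0, 2]; c→[1]}

bitmap = FFFF........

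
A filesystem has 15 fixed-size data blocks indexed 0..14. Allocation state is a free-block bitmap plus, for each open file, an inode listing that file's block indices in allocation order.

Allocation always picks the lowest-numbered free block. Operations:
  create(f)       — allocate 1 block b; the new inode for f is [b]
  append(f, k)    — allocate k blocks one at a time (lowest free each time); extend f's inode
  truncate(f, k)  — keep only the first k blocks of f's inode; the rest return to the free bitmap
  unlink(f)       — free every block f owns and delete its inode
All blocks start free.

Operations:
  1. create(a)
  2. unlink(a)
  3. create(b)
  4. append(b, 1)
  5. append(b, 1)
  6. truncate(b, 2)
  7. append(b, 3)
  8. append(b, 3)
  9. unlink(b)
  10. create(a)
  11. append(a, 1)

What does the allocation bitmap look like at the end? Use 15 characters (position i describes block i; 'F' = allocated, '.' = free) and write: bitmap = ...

create(a): bitmap=F.............. | a=[0]
unlink(a): bitmap=............... | 
create(b): bitmap=F.............. | b=[0]
append(b, 1): bitmap=FF............. | b=[0, 1]
append(b, 1): bitmap=FFF............ | b=[0, 1, 2]
truncate(b, 2): bitmap=FF............. | b=[0, 1]
append(b, 3): bitmap=FFFFF.......... | b=[0, 1, 2, 3, 4]
append(b, 3): bitmap=FFFFFFFF....... | b=[0, 1, 2, 3, 4, 5, 6, 7]
unlink(b): bitmap=............... | 
create(a): bitmap=F.............. | a=[0]
append(a, 1): bitmap=FF............. | a=[0, 1]

bitmap = FF.............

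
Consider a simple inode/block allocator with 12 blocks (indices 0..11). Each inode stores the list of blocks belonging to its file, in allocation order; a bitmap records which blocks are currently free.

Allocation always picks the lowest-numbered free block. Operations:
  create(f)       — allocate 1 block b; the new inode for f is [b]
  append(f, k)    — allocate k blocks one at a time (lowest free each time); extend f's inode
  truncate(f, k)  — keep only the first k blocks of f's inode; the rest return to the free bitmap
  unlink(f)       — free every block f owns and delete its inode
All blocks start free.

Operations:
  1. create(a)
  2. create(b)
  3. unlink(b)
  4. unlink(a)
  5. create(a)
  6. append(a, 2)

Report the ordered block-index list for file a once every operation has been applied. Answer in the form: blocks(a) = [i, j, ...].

blocks(a) = [0, 1, 2]

after create(a) → a:[0]  free=[F...........]
after create(b) → a:[0], b:[1]  free=[FF..........]
after unlink(b) → a:[0]  free=[F...........]
after unlink(a) →   free=[............]
after create(a) → a:[0]  free=[F...........]
after append(a, 2) → a:[0, 1, 2]  free=[FFF.........]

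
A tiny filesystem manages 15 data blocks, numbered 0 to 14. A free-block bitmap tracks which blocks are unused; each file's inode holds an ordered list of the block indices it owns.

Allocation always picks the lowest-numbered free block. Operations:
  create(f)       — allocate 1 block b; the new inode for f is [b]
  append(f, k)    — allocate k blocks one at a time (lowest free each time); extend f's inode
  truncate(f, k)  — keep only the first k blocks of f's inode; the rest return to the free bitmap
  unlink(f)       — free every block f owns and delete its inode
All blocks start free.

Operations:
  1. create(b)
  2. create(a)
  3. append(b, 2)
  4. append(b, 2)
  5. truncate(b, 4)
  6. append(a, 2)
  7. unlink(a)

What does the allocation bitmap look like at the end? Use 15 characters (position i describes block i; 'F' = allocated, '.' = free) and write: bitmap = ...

after create(b) → b:[0]  free=[F..............]
after create(a) → a:[1], b:[0]  free=[FF.............]
after append(b, 2) → a:[1], b:[0, 2, 3]  free=[FFFF...........]
after append(b, 2) → a:[1], b:[0, 2, 3, 4, 5]  free=[FFFFFF.........]
after truncate(b, 4) → a:[1], b:[0, 2, 3, 4]  free=[FFFFF..........]
after append(a, 2) → a:[1, 5, 6], b:[0, 2, 3, 4]  free=[FFFFFFF........]
after unlink(a) → b:[0, 2, 3, 4]  free=[F.FFF..........]

bitmap = F.FFF..........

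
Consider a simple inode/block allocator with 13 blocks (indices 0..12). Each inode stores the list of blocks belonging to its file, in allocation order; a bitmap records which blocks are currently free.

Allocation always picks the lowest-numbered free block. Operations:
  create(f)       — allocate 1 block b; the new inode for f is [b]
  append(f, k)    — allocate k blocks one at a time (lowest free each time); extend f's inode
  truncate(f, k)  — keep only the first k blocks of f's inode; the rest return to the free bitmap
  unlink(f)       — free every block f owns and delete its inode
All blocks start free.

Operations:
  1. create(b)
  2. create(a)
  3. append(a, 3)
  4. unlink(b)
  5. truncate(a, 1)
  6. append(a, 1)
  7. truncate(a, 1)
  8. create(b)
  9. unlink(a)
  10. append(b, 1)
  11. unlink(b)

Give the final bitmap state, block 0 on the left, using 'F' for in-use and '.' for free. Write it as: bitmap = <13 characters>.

bitmap = .............

  1. create(b)  ⇒  F............  {b→[0]}
  2. create(a)  ⇒  FF...........  {a→[1]; b→[0]}
  3. append(a, 3)  ⇒  FFFFF........  {a→[1, 2, 3, 4]; b→[0]}
  4. unlink(b)  ⇒  .FFFF........  {a→[1, 2, 3, 4]}
  5. truncate(a, 1)  ⇒  .F...........  {a→[1]}
  6. append(a, 1)  ⇒  FF...........  {a→[1, 0]}
  7. truncate(a, 1)  ⇒  .F...........  {a→[1]}
  8. create(b)  ⇒  FF...........  {a→[1]; b→[0]}
  9. unlink(a)  ⇒  F............  {b→[0]}
  10. append(b, 1)  ⇒  FF...........  {b→[0, 1]}
  11. unlink(b)  ⇒  .............  {}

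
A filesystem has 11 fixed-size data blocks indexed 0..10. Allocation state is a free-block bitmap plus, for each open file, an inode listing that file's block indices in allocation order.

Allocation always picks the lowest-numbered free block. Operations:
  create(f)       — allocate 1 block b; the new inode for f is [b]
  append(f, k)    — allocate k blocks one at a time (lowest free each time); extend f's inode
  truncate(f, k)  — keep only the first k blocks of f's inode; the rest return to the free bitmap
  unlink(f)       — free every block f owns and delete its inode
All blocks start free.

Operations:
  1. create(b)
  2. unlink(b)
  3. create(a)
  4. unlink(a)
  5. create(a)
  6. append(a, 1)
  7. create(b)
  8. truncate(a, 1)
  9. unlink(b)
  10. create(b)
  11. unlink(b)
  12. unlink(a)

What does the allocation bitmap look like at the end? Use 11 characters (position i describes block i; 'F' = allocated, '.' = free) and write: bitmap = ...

bitmap = ...........

create(b): bitmap=F.......... | b=[0]
unlink(b): bitmap=........... | 
create(a): bitmap=F.......... | a=[0]
unlink(a): bitmap=........... | 
create(a): bitmap=F.......... | a=[0]
append(a, 1): bitmap=FF......... | a=[0, 1]
create(b): bitmap=FFF........ | a=[0, 1] b=[2]
truncate(a, 1): bitmap=F.F........ | a=[0] b=[2]
unlink(b): bitmap=F.......... | a=[0]
create(b): bitmap=FF......... | a=[0] b=[1]
unlink(b): bitmap=F.......... | a=[0]
unlink(a): bitmap=........... | 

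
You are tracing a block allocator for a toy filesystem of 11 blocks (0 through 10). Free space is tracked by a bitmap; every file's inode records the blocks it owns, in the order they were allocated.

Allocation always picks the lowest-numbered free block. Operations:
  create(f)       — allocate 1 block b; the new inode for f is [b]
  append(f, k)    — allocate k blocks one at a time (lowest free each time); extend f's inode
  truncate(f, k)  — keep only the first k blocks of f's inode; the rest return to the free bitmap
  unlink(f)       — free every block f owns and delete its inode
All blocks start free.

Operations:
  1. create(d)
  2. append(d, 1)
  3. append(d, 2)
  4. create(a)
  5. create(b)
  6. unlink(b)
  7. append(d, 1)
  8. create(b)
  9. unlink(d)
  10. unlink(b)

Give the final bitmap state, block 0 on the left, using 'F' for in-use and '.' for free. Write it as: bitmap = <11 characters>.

create(d): bitmap=F.......... | d=[0]
append(d, 1): bitmap=FF......... | d=[0, 1]
append(d, 2): bitmap=FFFF....... | d=[0, 1, 2, 3]
create(a): bitmap=FFFFF...... | a=[4] d=[0, 1, 2, 3]
create(b): bitmap=FFFFFF..... | a=[4] b=[5] d=[0, 1, 2, 3]
unlink(b): bitmap=FFFFF...... | a=[4] d=[0, 1, 2, 3]
append(d, 1): bitmap=FFFFFF..... | a=[4] d=[0, 1, 2, 3, 5]
create(b): bitmap=FFFFFFF.... | a=[4] b=[6] d=[0, 1, 2, 3, 5]
unlink(d): bitmap=....F.F.... | a=[4] b=[6]
unlink(b): bitmap=....F...... | a=[4]

bitmap = ....F......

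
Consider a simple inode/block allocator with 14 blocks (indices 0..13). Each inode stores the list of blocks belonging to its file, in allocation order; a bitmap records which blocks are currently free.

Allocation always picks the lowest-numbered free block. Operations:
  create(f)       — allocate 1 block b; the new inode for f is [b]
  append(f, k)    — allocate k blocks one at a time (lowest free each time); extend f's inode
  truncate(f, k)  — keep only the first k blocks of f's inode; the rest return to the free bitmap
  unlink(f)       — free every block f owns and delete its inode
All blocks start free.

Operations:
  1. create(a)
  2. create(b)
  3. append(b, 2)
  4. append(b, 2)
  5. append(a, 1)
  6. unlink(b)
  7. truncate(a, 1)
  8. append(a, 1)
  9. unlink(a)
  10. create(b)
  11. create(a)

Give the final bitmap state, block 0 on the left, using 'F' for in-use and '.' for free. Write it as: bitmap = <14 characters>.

bitmap = FF............

[1] create(a) — a=0 (map F.............)
[2] create(b) — a=0 b=1 (map FF............)
[3] append(b, 2) — a=0 b=1,2,3 (map FFFF..........)
[4] append(b, 2) — a=0 b=1,2,3,4,5 (map FFFFFF........)
[5] append(a, 1) — a=0,6 b=1,2,3,4,5 (map FFFFFFF.......)
[6] unlink(b) — a=0,6 (map F.....F.......)
[7] truncate(a, 1) — a=0 (map F.............)
[8] append(a, 1) — a=0,1 (map FF............)
[9] unlink(a) —  (map ..............)
[10] create(b) — b=0 (map F.............)
[11] create(a) — a=1 b=0 (map FF............)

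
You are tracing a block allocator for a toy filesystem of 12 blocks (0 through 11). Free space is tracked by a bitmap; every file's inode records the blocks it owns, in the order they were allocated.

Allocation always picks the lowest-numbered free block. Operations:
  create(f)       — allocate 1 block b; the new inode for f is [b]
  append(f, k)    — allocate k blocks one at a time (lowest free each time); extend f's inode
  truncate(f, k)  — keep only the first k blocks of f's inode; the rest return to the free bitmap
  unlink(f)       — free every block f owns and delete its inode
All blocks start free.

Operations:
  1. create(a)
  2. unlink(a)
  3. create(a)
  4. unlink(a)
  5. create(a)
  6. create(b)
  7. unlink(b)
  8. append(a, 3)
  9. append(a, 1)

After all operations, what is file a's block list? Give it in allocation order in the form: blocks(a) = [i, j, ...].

  1. create(a)  ⇒  F...........  {a→[0]}
  2. unlink(a)  ⇒  ............  {}
  3. create(a)  ⇒  F...........  {a→[0]}
  4. unlink(a)  ⇒  ............  {}
  5. create(a)  ⇒  F...........  {a→[0]}
  6. create(b)  ⇒  FF..........  {a→[0]; b→[1]}
  7. unlink(b)  ⇒  F...........  {a→[0]}
  8. append(a, 3)  ⇒  FFFF........  {a→[0, 1, 2, 3]}
  9. append(a, 1)  ⇒  FFFFF.......  {a→[0, 1, 2, 3, 4]}

blocks(a) = [0, 1, 2, 3, 4]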